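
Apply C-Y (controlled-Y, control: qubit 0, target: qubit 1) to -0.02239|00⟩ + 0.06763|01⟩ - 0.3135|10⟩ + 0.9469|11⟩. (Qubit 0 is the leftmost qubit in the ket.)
-0.02239|00⟩ + 0.06763|01⟩ - 0.9469i|10⟩ - 0.3135i|11⟩

C-Y leaves the control-|0⟩ kets |00⟩, |01⟩ unchanged and applies Y to qubit 1 on the control-|1⟩ pair (|10⟩, |11⟩).
Y = [[0, -i], [i, 0]].
With a = amp(|10⟩) = -0.3135 and b = amp(|11⟩) = 0.9469:
new amp(|10⟩) = (-i)·b = -0.9469i
new amp(|11⟩) = (i)·a = -0.3135i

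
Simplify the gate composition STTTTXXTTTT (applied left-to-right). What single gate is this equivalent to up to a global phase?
S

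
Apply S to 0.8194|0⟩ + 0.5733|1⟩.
0.8194|0⟩ + 0.5733i|1⟩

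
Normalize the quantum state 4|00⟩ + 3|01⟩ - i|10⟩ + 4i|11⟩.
0.6172|00⟩ + 0.4629|01⟩ - 0.1543i|10⟩ + 0.6172i|11⟩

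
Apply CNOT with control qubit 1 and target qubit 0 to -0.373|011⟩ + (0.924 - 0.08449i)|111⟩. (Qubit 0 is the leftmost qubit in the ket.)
(0.924 - 0.08449i)|011⟩ - 0.373|111⟩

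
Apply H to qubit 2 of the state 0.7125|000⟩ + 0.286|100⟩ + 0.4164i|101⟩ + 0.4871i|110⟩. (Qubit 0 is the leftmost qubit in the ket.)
0.5038|000⟩ + 0.5038|001⟩ + (0.2022 + 0.2944i)|100⟩ + (0.2022 - 0.2944i)|101⟩ + 0.3444i|110⟩ + 0.3444i|111⟩

H on qubit 2 mixes each pair of kets that differ only in qubit 2: amplitudes (a, b) of (|…0…⟩, |…1…⟩) become ((a + b)/√2, (a − b)/√2). Kets absent from the input have amplitude 0.
(|000⟩, |001⟩): (a, b) = (0.7125, 0) → (0.5038, 0.5038)
(|100⟩, |101⟩): (a, b) = (0.286, 0.4164i) → ((0.2022 + 0.2944i), (0.2022 - 0.2944i))
(|110⟩, |111⟩): (a, b) = (0.4871i, 0) → (0.3444i, 0.3444i)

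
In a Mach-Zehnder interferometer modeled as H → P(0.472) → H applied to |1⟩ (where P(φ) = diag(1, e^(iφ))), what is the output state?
(0.05467 - 0.2273i)|0⟩ + (0.9453 + 0.2273i)|1⟩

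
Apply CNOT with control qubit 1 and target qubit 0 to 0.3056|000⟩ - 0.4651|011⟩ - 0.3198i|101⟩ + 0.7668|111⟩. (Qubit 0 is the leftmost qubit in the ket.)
0.3056|000⟩ + 0.7668|011⟩ - 0.3198i|101⟩ - 0.4651|111⟩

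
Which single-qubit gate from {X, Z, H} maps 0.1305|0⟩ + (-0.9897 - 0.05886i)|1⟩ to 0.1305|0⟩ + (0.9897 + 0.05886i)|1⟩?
Z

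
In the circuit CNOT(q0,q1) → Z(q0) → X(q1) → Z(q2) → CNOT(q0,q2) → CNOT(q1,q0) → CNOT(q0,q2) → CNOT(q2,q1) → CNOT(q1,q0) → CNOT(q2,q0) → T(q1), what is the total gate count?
11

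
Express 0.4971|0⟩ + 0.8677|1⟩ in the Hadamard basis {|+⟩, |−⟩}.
0.9651|+⟩ - 0.2621|−⟩

With |ψ⟩ = α|0⟩ + β|1⟩, the Hadamard-basis coefficients are ⟨+|ψ⟩ = (α + β)/√2 and ⟨−|ψ⟩ = (α − β)/√2.
Here α = 0.4971, β = 0.8677: (α + β)/√2 = 0.9651, (α − β)/√2 = -0.2621.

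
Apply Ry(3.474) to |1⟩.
-0.9862|0⟩ - 0.1654|1⟩

Ry(3.474) = [[cos(θ/2), −sin(θ/2)], [sin(θ/2), cos(θ/2)]]; θ = 3.474, cos(θ/2) ≈ -0.16544, sin(θ/2) ≈ 0.98622.
With a = amp(|0⟩) = 0 and b = amp(|1⟩) = 1:
new amp(|0⟩) = (-0.16544)·a + (-0.98622)·b = -0.9862
new amp(|1⟩) = (0.98622)·a + (-0.16544)·b = -0.1654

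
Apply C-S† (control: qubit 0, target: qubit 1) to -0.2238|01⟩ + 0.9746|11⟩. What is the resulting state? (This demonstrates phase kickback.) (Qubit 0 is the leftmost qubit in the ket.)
-0.2238|01⟩ - 0.9746i|11⟩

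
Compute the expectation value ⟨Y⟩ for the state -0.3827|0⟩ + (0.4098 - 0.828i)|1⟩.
0.6338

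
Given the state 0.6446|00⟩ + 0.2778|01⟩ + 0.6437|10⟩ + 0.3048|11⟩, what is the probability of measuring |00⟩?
0.4155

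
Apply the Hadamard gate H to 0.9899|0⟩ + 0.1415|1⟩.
0.8|0⟩ + 0.5999|1⟩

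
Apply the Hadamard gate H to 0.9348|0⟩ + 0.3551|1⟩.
0.9121|0⟩ + 0.4099|1⟩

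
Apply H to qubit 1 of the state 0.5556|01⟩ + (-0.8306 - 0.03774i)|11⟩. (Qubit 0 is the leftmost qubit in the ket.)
0.3929|00⟩ - 0.3929|01⟩ + (-0.5873 - 0.02669i)|10⟩ + (0.5873 + 0.02669i)|11⟩

H on qubit 1 mixes each pair of kets that differ only in qubit 1: amplitudes (a, b) of (|…0…⟩, |…1…⟩) become ((a + b)/√2, (a − b)/√2). Kets absent from the input have amplitude 0.
(|00⟩, |01⟩): (a, b) = (0, 0.5556) → (0.3929, -0.3929)
(|10⟩, |11⟩): (a, b) = (0, (-0.8306 - 0.03774i)) → ((-0.5873 - 0.02669i), (0.5873 + 0.02669i))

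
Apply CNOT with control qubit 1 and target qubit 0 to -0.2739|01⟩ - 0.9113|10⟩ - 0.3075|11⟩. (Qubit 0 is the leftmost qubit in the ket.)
-0.3075|01⟩ - 0.9113|10⟩ - 0.2739|11⟩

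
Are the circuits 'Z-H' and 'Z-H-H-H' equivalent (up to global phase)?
Yes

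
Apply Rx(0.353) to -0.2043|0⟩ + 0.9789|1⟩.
(-0.2011 - 0.1719i)|0⟩ + (0.9637 + 0.03587i)|1⟩

Rx(0.353) = [[cos(θ/2), −i·sin(θ/2)], [−i·sin(θ/2), cos(θ/2)]]; θ = 0.353, cos(θ/2) ≈ 0.984464, sin(θ/2) ≈ 0.175585.
With a = amp(|0⟩) = -0.2043 and b = amp(|1⟩) = 0.9789:
new amp(|0⟩) = (0.984464)·a + (-0.175585i)·b = (-0.2011 - 0.1719i)
new amp(|1⟩) = (-0.175585i)·a + (0.984464)·b = (0.9637 + 0.03587i)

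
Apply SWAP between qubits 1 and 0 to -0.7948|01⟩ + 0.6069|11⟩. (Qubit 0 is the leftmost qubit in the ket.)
-0.7948|10⟩ + 0.6069|11⟩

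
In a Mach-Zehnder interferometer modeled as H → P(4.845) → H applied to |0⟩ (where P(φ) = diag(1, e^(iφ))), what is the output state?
(0.5661 - 0.4956i)|0⟩ + (0.4339 + 0.4956i)|1⟩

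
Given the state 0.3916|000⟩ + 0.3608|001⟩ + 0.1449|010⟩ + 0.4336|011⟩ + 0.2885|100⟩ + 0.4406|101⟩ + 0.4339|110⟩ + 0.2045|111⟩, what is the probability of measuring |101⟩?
0.1941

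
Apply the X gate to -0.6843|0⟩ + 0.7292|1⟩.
0.7292|0⟩ - 0.6843|1⟩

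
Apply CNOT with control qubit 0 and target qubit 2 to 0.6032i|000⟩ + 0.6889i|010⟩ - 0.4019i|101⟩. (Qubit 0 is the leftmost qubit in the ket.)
0.6032i|000⟩ + 0.6889i|010⟩ - 0.4019i|100⟩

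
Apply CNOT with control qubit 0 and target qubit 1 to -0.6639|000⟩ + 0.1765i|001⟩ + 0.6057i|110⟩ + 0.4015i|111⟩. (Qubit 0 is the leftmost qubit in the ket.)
-0.6639|000⟩ + 0.1765i|001⟩ + 0.6057i|100⟩ + 0.4015i|101⟩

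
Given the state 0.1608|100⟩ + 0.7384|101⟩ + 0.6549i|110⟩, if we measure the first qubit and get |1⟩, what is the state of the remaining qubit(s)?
0.1608|00⟩ + 0.7384|01⟩ + 0.6549i|10⟩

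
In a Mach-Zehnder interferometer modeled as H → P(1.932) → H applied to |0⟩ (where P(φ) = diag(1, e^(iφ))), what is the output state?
(0.3233 + 0.4677i)|0⟩ + (0.6767 - 0.4677i)|1⟩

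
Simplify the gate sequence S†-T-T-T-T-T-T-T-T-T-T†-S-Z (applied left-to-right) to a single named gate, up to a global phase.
Z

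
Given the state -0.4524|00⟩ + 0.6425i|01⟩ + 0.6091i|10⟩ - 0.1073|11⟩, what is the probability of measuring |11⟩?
0.01151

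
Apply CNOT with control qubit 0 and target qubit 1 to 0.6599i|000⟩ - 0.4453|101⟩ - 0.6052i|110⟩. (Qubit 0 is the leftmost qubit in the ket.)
0.6599i|000⟩ - 0.6052i|100⟩ - 0.4453|111⟩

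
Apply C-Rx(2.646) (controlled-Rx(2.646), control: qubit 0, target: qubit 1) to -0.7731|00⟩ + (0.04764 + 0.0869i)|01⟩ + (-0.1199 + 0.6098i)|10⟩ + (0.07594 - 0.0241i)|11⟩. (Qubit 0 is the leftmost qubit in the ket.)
-0.7731|00⟩ + (0.04764 + 0.0869i)|01⟩ + (-0.05277 + 0.07594i)|10⟩ + (0.6098 + 0.1103i)|11⟩

C-Rx(2.646) leaves the control-|0⟩ kets |00⟩, |01⟩ unchanged and applies Rx(2.646) to qubit 1 on the control-|1⟩ pair (|10⟩, |11⟩).
Rx(2.646) = [[cos(θ/2), −i·sin(θ/2)], [−i·sin(θ/2), cos(θ/2)]]; θ = 2.646, cos(θ/2) ≈ 0.245268, sin(θ/2) ≈ 0.969455.
With a = amp(|10⟩) = (-0.1199 + 0.6098i) and b = amp(|11⟩) = (0.07594 - 0.0241i):
new amp(|10⟩) = (0.245268)·a + (-0.969455i)·b = (-0.05277 + 0.07594i)
new amp(|11⟩) = (-0.969455i)·a + (0.245268)·b = (0.6098 + 0.1103i)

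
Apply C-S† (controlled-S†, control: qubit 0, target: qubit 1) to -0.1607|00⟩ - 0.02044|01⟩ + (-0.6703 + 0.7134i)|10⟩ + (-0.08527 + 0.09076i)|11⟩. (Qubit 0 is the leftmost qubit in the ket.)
-0.1607|00⟩ - 0.02044|01⟩ + (-0.6703 + 0.7134i)|10⟩ + (0.09076 + 0.08527i)|11⟩

C-S† leaves the control-|0⟩ kets |00⟩, |01⟩ unchanged and applies S† to qubit 1 on the control-|1⟩ pair (|10⟩, |11⟩).
S† = [[1, 0], [0, -i]].
With a = amp(|10⟩) = (-0.6703 + 0.7134i) and b = amp(|11⟩) = (-0.08527 + 0.09076i):
new amp(|10⟩) = (1)·a = (-0.6703 + 0.7134i)
new amp(|11⟩) = (-i)·b = (0.09076 + 0.08527i)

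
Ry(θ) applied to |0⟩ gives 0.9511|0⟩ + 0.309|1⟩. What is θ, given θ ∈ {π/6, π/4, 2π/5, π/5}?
π/5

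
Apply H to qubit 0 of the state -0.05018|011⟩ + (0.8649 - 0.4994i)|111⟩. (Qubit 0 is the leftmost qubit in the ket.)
(0.5761 - 0.3531i)|011⟩ + (-0.6471 + 0.3531i)|111⟩

H on qubit 0 mixes each pair of kets that differ only in qubit 0: amplitudes (a, b) of (|…0…⟩, |…1…⟩) become ((a + b)/√2, (a − b)/√2). Kets absent from the input have amplitude 0.
(|011⟩, |111⟩): (a, b) = (-0.05018, (0.8649 - 0.4994i)) → ((0.5761 - 0.3531i), (-0.6471 + 0.3531i))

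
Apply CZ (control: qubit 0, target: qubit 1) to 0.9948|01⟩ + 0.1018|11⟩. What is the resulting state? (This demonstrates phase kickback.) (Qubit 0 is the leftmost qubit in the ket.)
0.9948|01⟩ - 0.1018|11⟩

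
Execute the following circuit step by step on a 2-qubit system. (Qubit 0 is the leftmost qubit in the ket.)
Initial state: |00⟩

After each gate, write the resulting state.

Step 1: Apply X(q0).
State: |10⟩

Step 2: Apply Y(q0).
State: -i|00⟩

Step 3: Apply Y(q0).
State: |10⟩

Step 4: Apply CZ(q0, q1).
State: |10⟩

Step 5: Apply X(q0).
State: |00⟩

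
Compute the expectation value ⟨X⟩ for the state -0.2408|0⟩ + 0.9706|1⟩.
-0.4674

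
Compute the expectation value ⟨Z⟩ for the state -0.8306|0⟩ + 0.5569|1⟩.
0.3798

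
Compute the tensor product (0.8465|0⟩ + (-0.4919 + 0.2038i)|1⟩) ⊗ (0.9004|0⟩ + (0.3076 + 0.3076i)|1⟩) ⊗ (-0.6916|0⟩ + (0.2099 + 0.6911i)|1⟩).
-0.5271|000⟩ + (0.16 + 0.5267i)|001⟩ + (-0.1801 - 0.1801i)|010⟩ + (-0.1253 + 0.2346i)|011⟩ + (0.3063 - 0.1269i)|100⟩ + (-0.2198 - 0.2676i)|101⟩ + (0.148 + 0.06129i)|110⟩ + (0.01633 - 0.1665i)|111⟩

amp(|b₁b₂…⟩) = product of the factor amplitudes for bits b₁, b₂, …; only kets whose every factor amplitude is nonzero survive.
|000⟩: (0.8465)(0.9004)(-0.6916) = -0.5271
|001⟩: (0.8465)(0.9004)(0.2099 + 0.6911i) = (0.16 + 0.5267i)
|010⟩: (0.8465)(0.3076 + 0.3076i)(-0.6916) = (-0.1801 - 0.1801i)
|011⟩: (0.8465)(0.3076 + 0.3076i)(0.2099 + 0.6911i) = (-0.1253 + 0.2346i)
|100⟩: (-0.4919 + 0.2038i)(0.9004)(-0.6916) = (0.3063 - 0.1269i)
|101⟩: (-0.4919 + 0.2038i)(0.9004)(0.2099 + 0.6911i) = (-0.2198 - 0.2676i)
|110⟩: (-0.4919 + 0.2038i)(0.3076 + 0.3076i)(-0.6916) = (0.148 + 0.06129i)
|111⟩: (-0.4919 + 0.2038i)(0.3076 + 0.3076i)(0.2099 + 0.6911i) = (0.01633 - 0.1665i)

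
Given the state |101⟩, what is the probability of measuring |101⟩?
1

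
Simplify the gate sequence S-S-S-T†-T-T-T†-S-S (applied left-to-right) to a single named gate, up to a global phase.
S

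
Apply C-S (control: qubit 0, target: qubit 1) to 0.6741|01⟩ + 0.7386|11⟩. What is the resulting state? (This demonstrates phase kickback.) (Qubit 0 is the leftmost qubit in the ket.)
0.6741|01⟩ + 0.7386i|11⟩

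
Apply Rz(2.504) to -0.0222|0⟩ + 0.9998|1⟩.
(-0.006958 + 0.02108i)|0⟩ + (0.3134 + 0.9494i)|1⟩

Rz(2.504) = [[e^(−iθ/2), 0], [0, e^(iθ/2)]] with e^(±iθ/2) = cos(θ/2) ± i·sin(θ/2); θ = 2.504, cos(θ/2) ≈ 0.313424, sin(θ/2) ≈ 0.949613.
With a = amp(|0⟩) = -0.0222 and b = amp(|1⟩) = 0.9998:
new amp(|0⟩) = (0.313424 - 0.949613i)·a = (-0.006958 + 0.02108i)
new amp(|1⟩) = (0.313424 + 0.949613i)·b = (0.3134 + 0.9494i)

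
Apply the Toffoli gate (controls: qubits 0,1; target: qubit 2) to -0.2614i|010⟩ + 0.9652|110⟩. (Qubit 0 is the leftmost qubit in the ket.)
-0.2614i|010⟩ + 0.9652|111⟩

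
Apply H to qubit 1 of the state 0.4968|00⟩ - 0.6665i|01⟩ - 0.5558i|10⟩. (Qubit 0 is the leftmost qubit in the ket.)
(0.3513 - 0.4713i)|00⟩ + (0.3513 + 0.4713i)|01⟩ - 0.393i|10⟩ - 0.393i|11⟩

H on qubit 1 mixes each pair of kets that differ only in qubit 1: amplitudes (a, b) of (|…0…⟩, |…1…⟩) become ((a + b)/√2, (a − b)/√2). Kets absent from the input have amplitude 0.
(|00⟩, |01⟩): (a, b) = (0.4968, -0.6665i) → ((0.3513 - 0.4713i), (0.3513 + 0.4713i))
(|10⟩, |11⟩): (a, b) = (-0.5558i, 0) → (-0.393i, -0.393i)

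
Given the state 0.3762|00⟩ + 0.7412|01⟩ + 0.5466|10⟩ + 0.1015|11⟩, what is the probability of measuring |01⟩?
0.5494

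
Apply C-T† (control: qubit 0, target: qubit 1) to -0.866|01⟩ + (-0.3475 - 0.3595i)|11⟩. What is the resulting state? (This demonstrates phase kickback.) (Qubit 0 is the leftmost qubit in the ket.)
-0.866|01⟩ + (-0.4999 - 0.008485i)|11⟩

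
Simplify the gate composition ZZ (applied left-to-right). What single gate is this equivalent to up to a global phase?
I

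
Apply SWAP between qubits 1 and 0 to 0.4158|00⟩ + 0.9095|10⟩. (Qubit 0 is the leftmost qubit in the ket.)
0.4158|00⟩ + 0.9095|01⟩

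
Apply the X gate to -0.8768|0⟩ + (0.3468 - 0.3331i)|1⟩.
(0.3468 - 0.3331i)|0⟩ - 0.8768|1⟩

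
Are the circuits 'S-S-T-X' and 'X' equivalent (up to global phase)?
No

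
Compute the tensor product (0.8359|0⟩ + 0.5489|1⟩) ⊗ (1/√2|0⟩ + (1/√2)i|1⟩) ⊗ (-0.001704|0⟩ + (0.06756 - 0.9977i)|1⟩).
-0.001007|000⟩ + (0.03993 - 0.5897i)|001⟩ - 0.001007i|010⟩ + (0.5897 + 0.03993i)|011⟩ - 0.0006614|100⟩ + (0.02622 - 0.3872i)|101⟩ - 0.0006614i|110⟩ + (0.3872 + 0.02622i)|111⟩

amp(|b₁b₂…⟩) = product of the factor amplitudes for bits b₁, b₂, …; only kets whose every factor amplitude is nonzero survive.
|000⟩: (0.8359)(1/√2)(-0.001704) = -0.001007
|001⟩: (0.8359)(1/√2)(0.06756 - 0.9977i) = (0.03993 - 0.5897i)
|010⟩: (0.8359)((1/√2)i)(-0.001704) = -0.001007i
|011⟩: (0.8359)((1/√2)i)(0.06756 - 0.9977i) = (0.5897 + 0.03993i)
|100⟩: (0.5489)(1/√2)(-0.001704) = -0.0006614
|101⟩: (0.5489)(1/√2)(0.06756 - 0.9977i) = (0.02622 - 0.3872i)
|110⟩: (0.5489)((1/√2)i)(-0.001704) = -0.0006614i
|111⟩: (0.5489)((1/√2)i)(0.06756 - 0.9977i) = (0.3872 + 0.02622i)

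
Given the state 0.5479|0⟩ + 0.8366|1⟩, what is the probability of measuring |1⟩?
0.6999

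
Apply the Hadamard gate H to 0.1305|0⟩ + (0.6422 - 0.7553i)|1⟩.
(0.5464 - 0.5341i)|0⟩ + (-0.3618 + 0.5341i)|1⟩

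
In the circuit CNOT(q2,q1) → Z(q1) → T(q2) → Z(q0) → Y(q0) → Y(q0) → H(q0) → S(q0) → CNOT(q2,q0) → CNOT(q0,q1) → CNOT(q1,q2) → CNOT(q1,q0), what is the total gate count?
12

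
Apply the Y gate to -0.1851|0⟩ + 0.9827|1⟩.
-0.9827i|0⟩ - 0.1851i|1⟩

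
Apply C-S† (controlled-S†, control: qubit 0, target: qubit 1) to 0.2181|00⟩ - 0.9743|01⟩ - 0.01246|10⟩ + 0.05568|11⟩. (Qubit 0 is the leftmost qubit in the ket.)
0.2181|00⟩ - 0.9743|01⟩ - 0.01246|10⟩ - 0.05568i|11⟩

C-S† leaves the control-|0⟩ kets |00⟩, |01⟩ unchanged and applies S† to qubit 1 on the control-|1⟩ pair (|10⟩, |11⟩).
S† = [[1, 0], [0, -i]].
With a = amp(|10⟩) = -0.01246 and b = amp(|11⟩) = 0.05568:
new amp(|10⟩) = (1)·a = -0.01246
new amp(|11⟩) = (-i)·b = -0.05568i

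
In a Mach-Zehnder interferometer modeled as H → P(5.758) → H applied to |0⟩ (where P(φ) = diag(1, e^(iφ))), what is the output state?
(0.9326 - 0.2507i)|0⟩ + (0.06738 + 0.2507i)|1⟩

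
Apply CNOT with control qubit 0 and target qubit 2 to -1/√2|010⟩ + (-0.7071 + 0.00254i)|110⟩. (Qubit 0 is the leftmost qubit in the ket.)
-1/√2|010⟩ + (-0.7071 + 0.00254i)|111⟩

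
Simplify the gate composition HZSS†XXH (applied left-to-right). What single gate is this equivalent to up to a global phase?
X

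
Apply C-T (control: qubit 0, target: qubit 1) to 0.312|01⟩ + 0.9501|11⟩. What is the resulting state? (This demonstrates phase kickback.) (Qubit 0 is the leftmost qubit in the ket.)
0.312|01⟩ + (0.6718 + 0.6718i)|11⟩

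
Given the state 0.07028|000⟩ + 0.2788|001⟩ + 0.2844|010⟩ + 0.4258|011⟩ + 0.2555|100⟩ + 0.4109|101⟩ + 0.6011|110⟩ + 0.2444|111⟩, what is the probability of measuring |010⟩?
0.08088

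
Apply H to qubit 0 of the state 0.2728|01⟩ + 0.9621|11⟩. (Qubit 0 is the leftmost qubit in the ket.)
0.8732|01⟩ - 0.4874|11⟩

H on qubit 0 mixes each pair of kets that differ only in qubit 0: amplitudes (a, b) of (|…0…⟩, |…1…⟩) become ((a + b)/√2, (a − b)/√2). Kets absent from the input have amplitude 0.
(|01⟩, |11⟩): (a, b) = (0.2728, 0.9621) → (0.8732, -0.4874)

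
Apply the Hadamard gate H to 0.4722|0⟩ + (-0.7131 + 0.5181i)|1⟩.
(-0.1703 + 0.3664i)|0⟩ + (0.8381 - 0.3664i)|1⟩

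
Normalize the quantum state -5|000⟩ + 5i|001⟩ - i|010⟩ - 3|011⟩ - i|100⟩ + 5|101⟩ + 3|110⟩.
-0.513|000⟩ + 0.513i|001⟩ - 0.1026i|010⟩ - 0.3078|011⟩ - 0.1026i|100⟩ + 0.513|101⟩ + 0.3078|110⟩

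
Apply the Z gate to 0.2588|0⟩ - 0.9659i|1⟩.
0.2588|0⟩ + 0.9659i|1⟩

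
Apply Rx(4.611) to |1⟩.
-0.742i|0⟩ - 0.6704|1⟩

Rx(4.611) = [[cos(θ/2), −i·sin(θ/2)], [−i·sin(θ/2), cos(θ/2)]]; θ = 4.611, cos(θ/2) ≈ -0.670367, sin(θ/2) ≈ 0.742029.
With a = amp(|0⟩) = 0 and b = amp(|1⟩) = 1:
new amp(|0⟩) = (-0.670367)·a + (-0.742029i)·b = -0.742i
new amp(|1⟩) = (-0.742029i)·a + (-0.670367)·b = -0.6704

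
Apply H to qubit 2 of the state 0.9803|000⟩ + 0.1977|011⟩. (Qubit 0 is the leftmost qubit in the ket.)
0.6932|000⟩ + 0.6932|001⟩ + 0.1398|010⟩ - 0.1398|011⟩

H on qubit 2 mixes each pair of kets that differ only in qubit 2: amplitudes (a, b) of (|…0…⟩, |…1…⟩) become ((a + b)/√2, (a − b)/√2). Kets absent from the input have amplitude 0.
(|000⟩, |001⟩): (a, b) = (0.9803, 0) → (0.6932, 0.6932)
(|010⟩, |011⟩): (a, b) = (0, 0.1977) → (0.1398, -0.1398)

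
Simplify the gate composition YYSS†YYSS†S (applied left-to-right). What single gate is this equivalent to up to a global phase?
S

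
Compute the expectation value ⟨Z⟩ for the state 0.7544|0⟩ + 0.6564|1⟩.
0.1383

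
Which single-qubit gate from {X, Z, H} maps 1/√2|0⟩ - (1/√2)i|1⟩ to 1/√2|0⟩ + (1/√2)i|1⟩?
Z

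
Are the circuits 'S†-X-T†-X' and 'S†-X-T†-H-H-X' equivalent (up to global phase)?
Yes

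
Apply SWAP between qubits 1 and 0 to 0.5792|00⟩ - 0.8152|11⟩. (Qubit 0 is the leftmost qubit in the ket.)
0.5792|00⟩ - 0.8152|11⟩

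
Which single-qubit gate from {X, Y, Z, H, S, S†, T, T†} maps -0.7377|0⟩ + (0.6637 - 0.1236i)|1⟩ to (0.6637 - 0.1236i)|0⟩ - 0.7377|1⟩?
X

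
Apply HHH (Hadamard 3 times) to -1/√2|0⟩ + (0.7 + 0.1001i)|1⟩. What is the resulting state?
(-0.005025 + 0.07078i)|0⟩ + (-0.995 - 0.07078i)|1⟩

H² = I, so H^3 = H: a single Hadamard. With (a, b) = (-1/√2, (0.7 + 0.1001i)), H gives ((a + b)/√2, (a − b)/√2) = ((-0.005025 + 0.07078i), (-0.995 - 0.07078i)).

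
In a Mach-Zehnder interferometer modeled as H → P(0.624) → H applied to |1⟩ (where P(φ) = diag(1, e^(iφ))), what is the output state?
(0.09423 - 0.2921i)|0⟩ + (0.9058 + 0.2921i)|1⟩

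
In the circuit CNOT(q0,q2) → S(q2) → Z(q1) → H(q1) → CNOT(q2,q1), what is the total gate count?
5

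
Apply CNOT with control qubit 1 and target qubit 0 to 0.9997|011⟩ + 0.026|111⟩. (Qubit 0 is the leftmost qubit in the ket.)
0.026|011⟩ + 0.9997|111⟩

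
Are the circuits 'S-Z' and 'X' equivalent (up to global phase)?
No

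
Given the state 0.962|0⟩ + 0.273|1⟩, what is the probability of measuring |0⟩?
0.9254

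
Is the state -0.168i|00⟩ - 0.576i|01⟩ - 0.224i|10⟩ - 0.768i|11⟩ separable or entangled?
Separable

Writing the state as a|00⟩ + b|01⟩ + c|10⟩ + d|11⟩, it is a product state iff ad − bc = 0.
Here (a, b, c, d) = (-0.168i, -0.576i, -0.224i, -0.768i): ad − bc = (-0.168i)(-0.768i) − (-0.576i)(-0.224i) = 0, so the state is separable.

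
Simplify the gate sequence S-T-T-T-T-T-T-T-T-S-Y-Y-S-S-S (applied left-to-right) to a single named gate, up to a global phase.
S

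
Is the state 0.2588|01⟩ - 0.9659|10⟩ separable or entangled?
Entangled

Writing the state as a|00⟩ + b|01⟩ + c|10⟩ + d|11⟩, it is a product state iff ad − bc = 0.
Here (a, b, c, d) = (0, 0.2588, -0.9659, 0): ad − bc = (0)(0) − (0.2588)(-0.9659) = 0.25 ≠ 0, so the state is entangled.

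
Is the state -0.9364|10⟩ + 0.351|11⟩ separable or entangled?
Separable

Writing the state as a|00⟩ + b|01⟩ + c|10⟩ + d|11⟩, it is a product state iff ad − bc = 0.
Here (a, b, c, d) = (0, 0, -0.9364, 0.351): ad − bc = (0)(0.351) − (0)(-0.9364) = 0, so the state is separable.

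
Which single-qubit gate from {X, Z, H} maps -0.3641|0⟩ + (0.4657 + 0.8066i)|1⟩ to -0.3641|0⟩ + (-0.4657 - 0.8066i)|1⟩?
Z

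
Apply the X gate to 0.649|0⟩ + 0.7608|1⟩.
0.7608|0⟩ + 0.649|1⟩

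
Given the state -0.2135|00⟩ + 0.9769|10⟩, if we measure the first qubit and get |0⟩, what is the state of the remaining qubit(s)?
-|0⟩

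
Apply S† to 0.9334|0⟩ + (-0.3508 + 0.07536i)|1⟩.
0.9334|0⟩ + (0.07536 + 0.3508i)|1⟩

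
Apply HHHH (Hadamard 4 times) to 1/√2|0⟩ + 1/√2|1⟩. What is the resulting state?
1/√2|0⟩ + 1/√2|1⟩

H² = I, so an even number of Hadamards cancels: H^4 = I and the state is unchanged.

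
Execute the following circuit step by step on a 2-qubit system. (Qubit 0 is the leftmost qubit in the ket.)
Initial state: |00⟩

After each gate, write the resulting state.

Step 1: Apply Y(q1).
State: i|01⟩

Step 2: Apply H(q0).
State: (1/√2)i|01⟩ + (1/√2)i|11⟩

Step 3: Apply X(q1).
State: (1/√2)i|00⟩ + (1/√2)i|10⟩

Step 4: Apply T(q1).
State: (1/√2)i|00⟩ + (1/√2)i|10⟩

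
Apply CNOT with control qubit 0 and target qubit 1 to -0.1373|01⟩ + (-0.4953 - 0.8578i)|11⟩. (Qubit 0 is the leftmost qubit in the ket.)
-0.1373|01⟩ + (-0.4953 - 0.8578i)|10⟩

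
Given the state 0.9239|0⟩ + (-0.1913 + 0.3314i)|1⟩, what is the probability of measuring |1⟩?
0.1464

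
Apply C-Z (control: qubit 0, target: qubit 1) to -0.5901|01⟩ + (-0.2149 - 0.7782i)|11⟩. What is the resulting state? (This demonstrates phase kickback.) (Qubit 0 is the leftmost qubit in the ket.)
-0.5901|01⟩ + (0.2149 + 0.7782i)|11⟩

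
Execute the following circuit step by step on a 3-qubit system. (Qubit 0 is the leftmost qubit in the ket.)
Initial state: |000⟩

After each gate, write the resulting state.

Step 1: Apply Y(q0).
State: i|100⟩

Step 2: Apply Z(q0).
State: -i|100⟩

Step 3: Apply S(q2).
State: -i|100⟩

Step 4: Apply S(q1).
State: -i|100⟩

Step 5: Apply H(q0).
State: -(1/√2)i|000⟩ + (1/√2)i|100⟩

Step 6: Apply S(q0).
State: -(1/√2)i|000⟩ - 1/√2|100⟩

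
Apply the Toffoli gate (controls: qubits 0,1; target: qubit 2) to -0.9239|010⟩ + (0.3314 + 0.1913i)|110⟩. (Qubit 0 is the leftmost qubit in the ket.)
-0.9239|010⟩ + (0.3314 + 0.1913i)|111⟩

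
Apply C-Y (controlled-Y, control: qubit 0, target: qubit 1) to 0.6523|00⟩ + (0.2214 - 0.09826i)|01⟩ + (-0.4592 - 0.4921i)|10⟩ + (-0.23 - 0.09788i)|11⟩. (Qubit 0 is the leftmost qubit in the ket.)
0.6523|00⟩ + (0.2214 - 0.09826i)|01⟩ + (-0.09788 + 0.23i)|10⟩ + (0.4921 - 0.4592i)|11⟩

C-Y leaves the control-|0⟩ kets |00⟩, |01⟩ unchanged and applies Y to qubit 1 on the control-|1⟩ pair (|10⟩, |11⟩).
Y = [[0, -i], [i, 0]].
With a = amp(|10⟩) = (-0.4592 - 0.4921i) and b = amp(|11⟩) = (-0.23 - 0.09788i):
new amp(|10⟩) = (-i)·b = (-0.09788 + 0.23i)
new amp(|11⟩) = (i)·a = (0.4921 - 0.4592i)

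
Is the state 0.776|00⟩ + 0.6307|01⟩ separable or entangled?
Separable

Writing the state as a|00⟩ + b|01⟩ + c|10⟩ + d|11⟩, it is a product state iff ad − bc = 0.
Here (a, b, c, d) = (0.776, 0.6307, 0, 0): ad − bc = (0.776)(0) − (0.6307)(0) = 0, so the state is separable.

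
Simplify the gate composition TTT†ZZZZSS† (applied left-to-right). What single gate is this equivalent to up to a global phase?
T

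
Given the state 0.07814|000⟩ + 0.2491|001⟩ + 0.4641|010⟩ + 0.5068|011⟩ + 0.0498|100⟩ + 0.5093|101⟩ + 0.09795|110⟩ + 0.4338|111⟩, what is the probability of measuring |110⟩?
0.009594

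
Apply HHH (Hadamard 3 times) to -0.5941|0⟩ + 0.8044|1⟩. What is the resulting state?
0.1487|0⟩ - 0.9889|1⟩

H² = I, so H^3 = H: a single Hadamard. With (a, b) = (-0.5941, 0.8044), H gives ((a + b)/√2, (a − b)/√2) = (0.1487, -0.9889).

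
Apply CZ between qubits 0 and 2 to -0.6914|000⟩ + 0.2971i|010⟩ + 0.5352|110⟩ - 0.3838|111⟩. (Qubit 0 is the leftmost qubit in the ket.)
-0.6914|000⟩ + 0.2971i|010⟩ + 0.5352|110⟩ + 0.3838|111⟩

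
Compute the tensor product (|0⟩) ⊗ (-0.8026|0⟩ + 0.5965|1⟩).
-0.8026|00⟩ + 0.5965|01⟩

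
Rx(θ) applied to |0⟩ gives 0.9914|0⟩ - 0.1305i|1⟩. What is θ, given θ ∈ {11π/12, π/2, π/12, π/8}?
π/12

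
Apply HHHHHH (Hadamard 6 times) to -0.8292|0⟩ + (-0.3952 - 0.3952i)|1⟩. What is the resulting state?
-0.8292|0⟩ + (-0.3952 - 0.3952i)|1⟩

H² = I, so an even number of Hadamards cancels: H^6 = I and the state is unchanged.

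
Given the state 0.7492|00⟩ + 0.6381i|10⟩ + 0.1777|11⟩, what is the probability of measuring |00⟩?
0.5613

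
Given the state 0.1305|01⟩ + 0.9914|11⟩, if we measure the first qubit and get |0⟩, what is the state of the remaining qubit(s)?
|1⟩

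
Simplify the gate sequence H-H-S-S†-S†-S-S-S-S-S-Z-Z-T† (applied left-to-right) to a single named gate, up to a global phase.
T†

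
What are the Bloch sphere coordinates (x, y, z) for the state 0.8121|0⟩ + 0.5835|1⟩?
(0.9477, 0, 0.319)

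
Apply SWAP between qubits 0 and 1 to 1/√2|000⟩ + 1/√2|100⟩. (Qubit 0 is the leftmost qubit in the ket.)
1/√2|000⟩ + 1/√2|010⟩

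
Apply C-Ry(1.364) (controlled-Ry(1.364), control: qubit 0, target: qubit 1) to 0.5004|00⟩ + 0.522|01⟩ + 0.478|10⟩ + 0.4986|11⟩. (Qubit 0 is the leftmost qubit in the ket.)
0.5004|00⟩ + 0.522|01⟩ + 0.05679|10⟩ + 0.6884|11⟩

C-Ry(1.364) leaves the control-|0⟩ kets |00⟩, |01⟩ unchanged and applies Ry(1.364) to qubit 1 on the control-|1⟩ pair (|10⟩, |11⟩).
Ry(1.364) = [[cos(θ/2), −sin(θ/2)], [sin(θ/2), cos(θ/2)]]; θ = 1.364, cos(θ/2) ≈ 0.776314, sin(θ/2) ≈ 0.630347.
With a = amp(|10⟩) = 0.478 and b = amp(|11⟩) = 0.4986:
new amp(|10⟩) = (0.776314)·a + (-0.630347)·b = 0.05679
new amp(|11⟩) = (0.630347)·a + (0.776314)·b = 0.6884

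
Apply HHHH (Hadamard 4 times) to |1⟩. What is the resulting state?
|1⟩

H² = I, so an even number of Hadamards cancels: H^4 = I and the state is unchanged.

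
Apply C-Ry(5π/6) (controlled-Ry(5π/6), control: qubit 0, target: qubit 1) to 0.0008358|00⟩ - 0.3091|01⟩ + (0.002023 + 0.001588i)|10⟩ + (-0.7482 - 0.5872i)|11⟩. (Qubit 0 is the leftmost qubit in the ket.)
0.0008358|00⟩ - 0.3091|01⟩ + (0.7232 + 0.5676i)|10⟩ + (-0.1917 - 0.1504i)|11⟩

C-Ry(5π/6) leaves the control-|0⟩ kets |00⟩, |01⟩ unchanged and applies Ry(5π/6) to qubit 1 on the control-|1⟩ pair (|10⟩, |11⟩).
Ry(5π/6) = [[cos(θ/2), −sin(θ/2)], [sin(θ/2), cos(θ/2)]]; θ = 5π/6, cos(θ/2) ≈ 0.258819, sin(θ/2) ≈ 0.965926.
With a = amp(|10⟩) = (0.002023 + 0.001588i) and b = amp(|11⟩) = (-0.7482 - 0.5872i):
new amp(|10⟩) = (0.258819)·a + (-0.965926)·b = (0.7232 + 0.5676i)
new amp(|11⟩) = (0.965926)·a + (0.258819)·b = (-0.1917 - 0.1504i)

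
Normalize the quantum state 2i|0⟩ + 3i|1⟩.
0.5547i|0⟩ + 0.8321i|1⟩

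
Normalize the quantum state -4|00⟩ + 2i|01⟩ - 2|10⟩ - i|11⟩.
-0.8|00⟩ + 0.4i|01⟩ - 0.4|10⟩ - 0.2i|11⟩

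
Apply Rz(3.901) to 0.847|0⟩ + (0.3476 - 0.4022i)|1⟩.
(-0.3139 - 0.7867i)|0⟩ + (0.2447 + 0.4719i)|1⟩

Rz(3.901) = [[e^(−iθ/2), 0], [0, e^(iθ/2)]] with e^(±iθ/2) = cos(θ/2) ± i·sin(θ/2); θ = 3.901, cos(θ/2) ≈ -0.370645, sin(θ/2) ≈ 0.928775.
With a = amp(|0⟩) = 0.847 and b = amp(|1⟩) = (0.3476 - 0.4022i):
new amp(|0⟩) = (-0.370645 - 0.928775i)·a = (-0.3139 - 0.7867i)
new amp(|1⟩) = (-0.370645 + 0.928775i)·b = (0.2447 + 0.4719i)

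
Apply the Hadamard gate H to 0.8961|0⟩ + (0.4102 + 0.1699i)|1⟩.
(0.9237 + 0.1201i)|0⟩ + (0.3436 - 0.1201i)|1⟩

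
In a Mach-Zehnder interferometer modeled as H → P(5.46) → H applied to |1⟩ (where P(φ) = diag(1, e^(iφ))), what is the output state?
(0.1601 + 0.3667i)|0⟩ + (0.8399 - 0.3667i)|1⟩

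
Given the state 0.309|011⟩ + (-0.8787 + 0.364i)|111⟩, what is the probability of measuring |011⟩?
0.09548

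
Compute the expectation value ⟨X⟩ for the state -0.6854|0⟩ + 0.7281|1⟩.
-0.9981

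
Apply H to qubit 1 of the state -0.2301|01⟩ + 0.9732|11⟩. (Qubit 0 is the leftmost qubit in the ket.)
-0.1627|00⟩ + 0.1627|01⟩ + 0.6882|10⟩ - 0.6882|11⟩

H on qubit 1 mixes each pair of kets that differ only in qubit 1: amplitudes (a, b) of (|…0…⟩, |…1…⟩) become ((a + b)/√2, (a − b)/√2). Kets absent from the input have amplitude 0.
(|00⟩, |01⟩): (a, b) = (0, -0.2301) → (-0.1627, 0.1627)
(|10⟩, |11⟩): (a, b) = (0, 0.9732) → (0.6882, -0.6882)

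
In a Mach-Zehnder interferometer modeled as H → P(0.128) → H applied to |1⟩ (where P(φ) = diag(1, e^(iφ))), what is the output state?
(0.00409 - 0.06383i)|0⟩ + (0.9959 + 0.06383i)|1⟩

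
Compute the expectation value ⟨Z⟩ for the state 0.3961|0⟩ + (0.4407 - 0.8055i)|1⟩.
-0.6862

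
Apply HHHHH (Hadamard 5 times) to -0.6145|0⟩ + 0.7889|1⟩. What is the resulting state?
0.1233|0⟩ - 0.9924|1⟩

H² = I, so H^5 = H: a single Hadamard. With (a, b) = (-0.6145, 0.7889), H gives ((a + b)/√2, (a − b)/√2) = (0.1233, -0.9924).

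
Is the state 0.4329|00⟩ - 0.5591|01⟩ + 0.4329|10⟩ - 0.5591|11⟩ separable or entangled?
Separable

Writing the state as a|00⟩ + b|01⟩ + c|10⟩ + d|11⟩, it is a product state iff ad − bc = 0.
Here (a, b, c, d) = (0.4329, -0.5591, 0.4329, -0.5591): ad − bc = (0.4329)(-0.5591) − (-0.5591)(0.4329) = 0, so the state is separable.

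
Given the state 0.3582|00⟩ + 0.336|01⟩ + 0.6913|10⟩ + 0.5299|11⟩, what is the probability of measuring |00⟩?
0.1283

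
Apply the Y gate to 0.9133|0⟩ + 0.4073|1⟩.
-0.4073i|0⟩ + 0.9133i|1⟩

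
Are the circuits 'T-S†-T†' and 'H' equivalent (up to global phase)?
No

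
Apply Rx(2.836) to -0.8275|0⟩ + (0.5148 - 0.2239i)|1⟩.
(-0.3472 - 0.5088i)|0⟩ + (0.07835 + 0.7838i)|1⟩

Rx(2.836) = [[cos(θ/2), −i·sin(θ/2)], [−i·sin(θ/2), cos(θ/2)]]; θ = 2.836, cos(θ/2) ≈ 0.152202, sin(θ/2) ≈ 0.988349.
With a = amp(|0⟩) = -0.8275 and b = amp(|1⟩) = (0.5148 - 0.2239i):
new amp(|0⟩) = (0.152202)·a + (-0.988349i)·b = (-0.3472 - 0.5088i)
new amp(|1⟩) = (-0.988349i)·a + (0.152202)·b = (0.07835 + 0.7838i)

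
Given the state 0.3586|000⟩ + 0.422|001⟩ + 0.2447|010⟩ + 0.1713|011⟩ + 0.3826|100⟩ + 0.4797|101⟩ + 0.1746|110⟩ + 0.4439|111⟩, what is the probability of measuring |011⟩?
0.02934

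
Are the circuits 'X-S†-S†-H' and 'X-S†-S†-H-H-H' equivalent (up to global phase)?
Yes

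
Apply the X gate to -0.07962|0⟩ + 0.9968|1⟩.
0.9968|0⟩ - 0.07962|1⟩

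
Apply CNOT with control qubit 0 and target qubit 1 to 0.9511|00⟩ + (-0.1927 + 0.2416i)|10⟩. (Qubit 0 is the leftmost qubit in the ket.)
0.9511|00⟩ + (-0.1927 + 0.2416i)|11⟩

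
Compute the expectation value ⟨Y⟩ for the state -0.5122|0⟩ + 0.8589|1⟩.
0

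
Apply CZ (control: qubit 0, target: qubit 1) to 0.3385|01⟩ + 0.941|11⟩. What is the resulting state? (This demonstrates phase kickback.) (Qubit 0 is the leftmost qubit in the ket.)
0.3385|01⟩ - 0.941|11⟩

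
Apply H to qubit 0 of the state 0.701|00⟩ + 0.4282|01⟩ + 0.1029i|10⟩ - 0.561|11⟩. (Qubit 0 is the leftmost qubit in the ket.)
(0.4957 + 0.07276i)|00⟩ - 0.0939|01⟩ + (0.4957 - 0.07276i)|10⟩ + 0.6995|11⟩

H on qubit 0 mixes each pair of kets that differ only in qubit 0: amplitudes (a, b) of (|…0…⟩, |…1…⟩) become ((a + b)/√2, (a − b)/√2). Kets absent from the input have amplitude 0.
(|00⟩, |10⟩): (a, b) = (0.701, 0.1029i) → ((0.4957 + 0.07276i), (0.4957 - 0.07276i))
(|01⟩, |11⟩): (a, b) = (0.4282, -0.561) → (-0.0939, 0.6995)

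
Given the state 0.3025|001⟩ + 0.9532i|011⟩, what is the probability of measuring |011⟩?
0.9086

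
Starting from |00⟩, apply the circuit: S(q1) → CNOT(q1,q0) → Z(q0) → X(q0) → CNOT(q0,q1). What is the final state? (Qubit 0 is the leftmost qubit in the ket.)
|11⟩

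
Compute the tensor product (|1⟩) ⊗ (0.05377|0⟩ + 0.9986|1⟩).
0.05377|10⟩ + 0.9986|11⟩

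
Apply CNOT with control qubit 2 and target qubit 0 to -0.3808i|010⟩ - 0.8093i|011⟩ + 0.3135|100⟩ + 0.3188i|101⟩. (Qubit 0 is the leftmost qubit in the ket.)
0.3188i|001⟩ - 0.3808i|010⟩ + 0.3135|100⟩ - 0.8093i|111⟩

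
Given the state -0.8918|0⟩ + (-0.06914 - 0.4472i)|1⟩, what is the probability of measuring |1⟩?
0.2048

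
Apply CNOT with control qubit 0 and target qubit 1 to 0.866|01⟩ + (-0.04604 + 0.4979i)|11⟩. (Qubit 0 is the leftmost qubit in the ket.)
0.866|01⟩ + (-0.04604 + 0.4979i)|10⟩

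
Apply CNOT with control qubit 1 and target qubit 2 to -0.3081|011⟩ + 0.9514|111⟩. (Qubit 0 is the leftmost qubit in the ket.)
-0.3081|010⟩ + 0.9514|110⟩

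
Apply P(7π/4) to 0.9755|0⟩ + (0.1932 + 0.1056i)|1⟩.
0.9755|0⟩ + (0.2113 - 0.06194i)|1⟩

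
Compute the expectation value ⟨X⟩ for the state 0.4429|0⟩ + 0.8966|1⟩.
0.7942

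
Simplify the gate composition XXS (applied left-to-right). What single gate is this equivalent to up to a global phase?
S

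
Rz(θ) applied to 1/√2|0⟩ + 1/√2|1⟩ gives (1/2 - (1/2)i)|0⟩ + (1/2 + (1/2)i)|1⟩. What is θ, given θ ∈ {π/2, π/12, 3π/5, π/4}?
π/2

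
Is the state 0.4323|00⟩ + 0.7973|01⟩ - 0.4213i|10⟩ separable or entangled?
Entangled

Writing the state as a|00⟩ + b|01⟩ + c|10⟩ + d|11⟩, it is a product state iff ad − bc = 0.
Here (a, b, c, d) = (0.4323, 0.7973, -0.4213i, 0): ad − bc = (0.4323)(0) − (0.7973)(-0.4213i) = 0.3359i ≠ 0, so the state is entangled.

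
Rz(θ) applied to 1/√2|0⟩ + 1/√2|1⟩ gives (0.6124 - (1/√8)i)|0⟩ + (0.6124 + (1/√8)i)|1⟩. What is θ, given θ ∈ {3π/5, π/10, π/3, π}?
π/3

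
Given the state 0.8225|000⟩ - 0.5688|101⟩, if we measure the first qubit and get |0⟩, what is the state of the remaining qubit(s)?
|00⟩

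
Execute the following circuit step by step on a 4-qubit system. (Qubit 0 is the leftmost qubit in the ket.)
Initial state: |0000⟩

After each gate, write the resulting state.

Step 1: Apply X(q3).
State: |0001⟩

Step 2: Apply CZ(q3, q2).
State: |0001⟩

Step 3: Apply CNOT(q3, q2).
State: |0011⟩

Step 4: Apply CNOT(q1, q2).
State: |0011⟩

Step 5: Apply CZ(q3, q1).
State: |0011⟩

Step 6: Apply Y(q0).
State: i|1011⟩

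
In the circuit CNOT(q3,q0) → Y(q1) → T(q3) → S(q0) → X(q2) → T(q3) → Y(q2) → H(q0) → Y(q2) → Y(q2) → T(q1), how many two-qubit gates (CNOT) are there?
1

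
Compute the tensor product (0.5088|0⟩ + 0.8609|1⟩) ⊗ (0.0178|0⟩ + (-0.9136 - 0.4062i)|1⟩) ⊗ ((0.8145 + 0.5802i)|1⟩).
(0.007377 + 0.005255i)|001⟩ + (-0.2587 - 0.438i)|011⟩ + (0.01248 + 0.008891i)|101⟩ + (-0.4377 - 0.7412i)|111⟩

amp(|b₁b₂…⟩) = product of the factor amplitudes for bits b₁, b₂, …; only kets whose every factor amplitude is nonzero survive.
|001⟩: (0.5088)(0.0178)(0.8145 + 0.5802i) = (0.007377 + 0.005255i)
|011⟩: (0.5088)(-0.9136 - 0.4062i)(0.8145 + 0.5802i) = (-0.2587 - 0.438i)
|101⟩: (0.8609)(0.0178)(0.8145 + 0.5802i) = (0.01248 + 0.008891i)
|111⟩: (0.8609)(-0.9136 - 0.4062i)(0.8145 + 0.5802i) = (-0.4377 - 0.7412i)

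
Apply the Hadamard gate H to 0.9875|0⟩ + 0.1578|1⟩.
0.8098|0⟩ + 0.5867|1⟩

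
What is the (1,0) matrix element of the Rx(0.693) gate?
-0.3396i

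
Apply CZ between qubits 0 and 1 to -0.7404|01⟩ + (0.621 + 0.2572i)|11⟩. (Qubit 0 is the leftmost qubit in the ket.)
-0.7404|01⟩ + (-0.621 - 0.2572i)|11⟩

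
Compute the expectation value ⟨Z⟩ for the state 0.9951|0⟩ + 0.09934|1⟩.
0.9804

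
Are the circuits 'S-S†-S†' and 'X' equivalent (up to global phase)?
No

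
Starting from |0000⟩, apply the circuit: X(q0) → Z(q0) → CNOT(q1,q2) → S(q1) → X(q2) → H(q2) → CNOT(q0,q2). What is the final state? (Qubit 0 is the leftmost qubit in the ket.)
1/√2|1000⟩ - 1/√2|1010⟩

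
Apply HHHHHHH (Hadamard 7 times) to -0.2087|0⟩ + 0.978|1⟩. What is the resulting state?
0.544|0⟩ - 0.8391|1⟩

H² = I, so H^7 = H: a single Hadamard. With (a, b) = (-0.2087, 0.978), H gives ((a + b)/√2, (a − b)/√2) = (0.544, -0.8391).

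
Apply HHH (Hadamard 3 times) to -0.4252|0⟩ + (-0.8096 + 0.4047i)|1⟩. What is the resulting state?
(-0.8731 + 0.2862i)|0⟩ + (0.2718 - 0.2862i)|1⟩

H² = I, so H^3 = H: a single Hadamard. With (a, b) = (-0.4252, (-0.8096 + 0.4047i)), H gives ((a + b)/√2, (a − b)/√2) = ((-0.8731 + 0.2862i), (0.2718 - 0.2862i)).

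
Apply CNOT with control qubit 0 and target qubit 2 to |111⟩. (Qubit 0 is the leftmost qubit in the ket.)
|110⟩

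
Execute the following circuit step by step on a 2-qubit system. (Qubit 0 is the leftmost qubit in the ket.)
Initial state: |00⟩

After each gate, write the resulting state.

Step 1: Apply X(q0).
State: |10⟩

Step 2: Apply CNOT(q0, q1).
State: |11⟩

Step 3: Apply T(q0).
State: (1/√2 + (1/√2)i)|11⟩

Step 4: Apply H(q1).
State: (1/2 + (1/2)i)|10⟩ + (-1/2 - (1/2)i)|11⟩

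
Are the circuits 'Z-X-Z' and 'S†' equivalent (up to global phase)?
No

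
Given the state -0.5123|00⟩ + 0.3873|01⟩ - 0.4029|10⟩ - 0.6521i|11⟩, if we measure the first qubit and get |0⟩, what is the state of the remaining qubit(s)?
-0.7977|0⟩ + 0.6031|1⟩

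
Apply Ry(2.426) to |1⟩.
-0.9367|0⟩ + 0.3502|1⟩

Ry(2.426) = [[cos(θ/2), −sin(θ/2)], [sin(θ/2), cos(θ/2)]]; θ = 2.426, cos(θ/2) ≈ 0.350211, sin(θ/2) ≈ 0.936671.
With a = amp(|0⟩) = 0 and b = amp(|1⟩) = 1:
new amp(|0⟩) = (0.350211)·a + (-0.936671)·b = -0.9367
new amp(|1⟩) = (0.936671)·a + (0.350211)·b = 0.3502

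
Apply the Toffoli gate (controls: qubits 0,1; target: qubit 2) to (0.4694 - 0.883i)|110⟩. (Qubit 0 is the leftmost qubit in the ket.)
(0.4694 - 0.883i)|111⟩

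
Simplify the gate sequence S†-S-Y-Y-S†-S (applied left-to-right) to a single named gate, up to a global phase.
I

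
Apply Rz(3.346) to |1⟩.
(-0.102 + 0.9948i)|1⟩

Rz(3.346) = [[e^(−iθ/2), 0], [0, e^(iθ/2)]] with e^(±iθ/2) = cos(θ/2) ± i·sin(θ/2); θ = 3.346, cos(θ/2) ≈ -0.102026, sin(θ/2) ≈ 0.994782.
With a = amp(|0⟩) = 0 and b = amp(|1⟩) = 1:
new amp(|0⟩) = (-0.102026 - 0.994782i)·a = 0
new amp(|1⟩) = (-0.102026 + 0.994782i)·b = (-0.102 + 0.9948i)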